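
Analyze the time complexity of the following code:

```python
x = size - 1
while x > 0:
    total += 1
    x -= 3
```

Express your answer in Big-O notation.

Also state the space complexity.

Time complexity: O(n).
Space complexity: O(1).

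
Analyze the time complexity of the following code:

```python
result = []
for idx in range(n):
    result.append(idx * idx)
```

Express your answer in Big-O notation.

Time complexity: O(n).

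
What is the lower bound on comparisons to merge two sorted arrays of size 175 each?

To merge two sorted arrays of size 175, we need at least 349 comparisons in the worst case. An adversary can force every element to be compared.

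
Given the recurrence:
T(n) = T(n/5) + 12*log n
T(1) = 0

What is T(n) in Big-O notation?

Each of the log_5(n) levels adds O(log n). T(n) = O(log^2 n).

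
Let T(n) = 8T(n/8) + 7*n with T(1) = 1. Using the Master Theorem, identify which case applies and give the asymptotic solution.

a=8, b=8, f(n)=7*n.
log_8(8) = 1, so n^(log_b(a)) = n.
f(n) = Theta(n), so Case 2 applies.
T(n) = Theta(n log n).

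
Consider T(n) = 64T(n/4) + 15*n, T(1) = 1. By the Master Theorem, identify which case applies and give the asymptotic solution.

a=64, b=4, f(n)=15*n.
log_4(64) = 3 > 1.
Since f(n) = O(n^1) is polynomially smaller than n^3, Case 1 applies.
T(n) = Theta(n^3).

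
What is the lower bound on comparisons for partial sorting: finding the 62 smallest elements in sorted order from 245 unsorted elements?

Finding 62 smallest of 245 in sorted order: Omega(245) to identify the 62 smallest, plus Omega(62 log 62) to sort them. Total: Omega(n + k log k).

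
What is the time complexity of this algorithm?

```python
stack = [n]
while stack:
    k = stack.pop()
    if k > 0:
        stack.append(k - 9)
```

Time complexity: O(n).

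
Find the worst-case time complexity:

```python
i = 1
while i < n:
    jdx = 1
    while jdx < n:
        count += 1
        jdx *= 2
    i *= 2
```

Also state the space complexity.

Time complexity: O(log^2 n).
Space complexity: O(1).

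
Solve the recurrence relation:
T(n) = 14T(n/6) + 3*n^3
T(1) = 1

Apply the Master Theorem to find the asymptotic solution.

a=14, b=6, f(n)=3*n^3. log_6(14) = 1.473 < 3. Case 3: T(n) = O(n^3).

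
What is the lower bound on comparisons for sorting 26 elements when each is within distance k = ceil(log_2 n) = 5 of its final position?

Partition the 26 positions into floor(n/k) blocks of k = 5 consecutive positions; any permutation within a block keeps every element within k of its final position, so there are at least (k!)^(n/k) distinguishable inputs. Lower bound: log_2((k!)^(n/k)) = (n/k) * log_2(k!) = Theta(n log k); with k = ceil(log_2 n), this is Omega(n log log n).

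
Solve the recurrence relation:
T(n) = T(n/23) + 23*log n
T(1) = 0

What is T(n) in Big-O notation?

Each of the log_23(n) levels adds O(log n). T(n) = O(log^2 n).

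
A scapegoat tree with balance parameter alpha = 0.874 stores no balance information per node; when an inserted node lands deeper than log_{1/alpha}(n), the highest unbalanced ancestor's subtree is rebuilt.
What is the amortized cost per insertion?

Search/insert path is O(log n). A rebuild of a subtree of size s costs O(s), but with alpha = 0.874 at least Omega(s) insertions must have occurred in that subtree since its last rebuild. Charging O(1) of the rebuild to each such insertion gives O(log n) amortized.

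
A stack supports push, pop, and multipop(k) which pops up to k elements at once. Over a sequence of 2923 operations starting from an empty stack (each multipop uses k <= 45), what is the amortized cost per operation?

Each element is pushed exactly once and popped at most once (whether by pop or as part of a multipop). So the total number of individual pops over the whole sequence is at most the number of pushes, which is at most 2923. Total work <= 2 * 2923, hence O(1) amortized per operation.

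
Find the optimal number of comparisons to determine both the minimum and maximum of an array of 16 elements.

Naive approach: 30 comparisons (15 for max + 15 for min).
Optimal: Compare elements in pairs first (floor(n/2) = 8 comparisons), then find max among winners and min among losers (7 comparisons each).
Total: ceil(3n/2) - 2 = 22 comparisons. An adversary argument shows this is also a lower bound.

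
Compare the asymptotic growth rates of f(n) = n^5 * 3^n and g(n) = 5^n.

g(n) = 5^n grows faster: 5^n / (n^5 3^n) = (5/3)^n / n^5 -> infinity since 5/3 > 1.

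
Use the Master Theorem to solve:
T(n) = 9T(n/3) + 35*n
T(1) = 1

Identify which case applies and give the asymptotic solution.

a=9, b=3, f(n)=35*n.
log_3(9) = 2 > 1.
Since f(n) = O(n^1) is polynomially smaller than n^2, Case 1 applies.
T(n) = Theta(n^2).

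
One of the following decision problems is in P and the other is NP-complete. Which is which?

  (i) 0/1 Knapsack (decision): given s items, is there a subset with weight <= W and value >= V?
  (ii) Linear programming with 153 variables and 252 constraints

(i) is NP-complete: reduces from Subset Sum.
(ii) is P: the ellipsoid and interior-point methods run in polynomial time.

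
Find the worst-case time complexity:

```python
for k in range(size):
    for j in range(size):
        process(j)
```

Time complexity: O(n^2).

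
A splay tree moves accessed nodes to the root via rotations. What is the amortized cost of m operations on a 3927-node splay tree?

Using a potential function Phi = sum of log(size of subtree) for each node, each splay operation has amortized cost O(log n) where n = 3927. Bad individual operations (O(n)) are offset by decreased potential.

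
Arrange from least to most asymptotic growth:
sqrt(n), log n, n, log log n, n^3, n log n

Ordered by growth rate: log log n < log n < sqrt(n) < n < n log n < n^3.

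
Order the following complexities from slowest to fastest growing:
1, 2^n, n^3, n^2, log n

Ordered by growth rate: 1 < log n < n^2 < n^3 < 2^n.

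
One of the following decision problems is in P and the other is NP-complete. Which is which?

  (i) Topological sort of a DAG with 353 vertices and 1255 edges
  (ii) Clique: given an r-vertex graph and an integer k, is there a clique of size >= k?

(i) is P: DFS-based topological sort runs in O(V+E).
(ii) is NP-complete: complement of Independent Set / Vertex Cover (with k part of the input).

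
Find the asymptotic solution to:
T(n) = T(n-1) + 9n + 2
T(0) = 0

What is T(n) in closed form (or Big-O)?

Dominant term in sum is 9*sum(i, i=1..n) = 9*n*(n+1)/2 = O(n^2).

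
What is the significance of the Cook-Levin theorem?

The Cook-Levin theorem proves that SAT is NP-complete. It was the first problem shown to be NP-complete, establishing the foundation for proving other problems NP-complete via reductions from SAT.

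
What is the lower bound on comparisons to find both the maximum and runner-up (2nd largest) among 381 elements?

Lower bound: finding the max needs 381-1 comparisons. By an adversary weight-doubling argument, the maximum element must personally win at least ceil(log_2(381)) = 9 comparisons in any correct algorithm. The 2nd largest is among those 9 direct losers, and distinguishing it requires 9-1 more comparisons. Total >= 381-1 + 9-1 = 388. A balanced tournament achieves this bound exactly.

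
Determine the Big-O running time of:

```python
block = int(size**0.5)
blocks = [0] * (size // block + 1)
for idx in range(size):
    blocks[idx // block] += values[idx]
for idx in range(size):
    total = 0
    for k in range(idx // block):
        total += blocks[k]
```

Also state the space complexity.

Time complexity: O(n * sqrt(n)).
Space complexity: O(sqrt(n)).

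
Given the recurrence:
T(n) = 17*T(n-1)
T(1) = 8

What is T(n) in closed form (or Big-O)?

Each step multiplies by 17. T(n) = T(1)*17^(n-1) = 8*17^(n-1).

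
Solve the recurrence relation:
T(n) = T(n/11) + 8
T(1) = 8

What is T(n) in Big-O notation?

Each step divides n by 11 and adds 8. After log_11(n) steps, T(n) = O(log n).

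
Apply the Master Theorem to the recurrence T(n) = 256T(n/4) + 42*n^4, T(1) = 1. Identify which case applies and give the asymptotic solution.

a=256, b=4, f(n)=42*n^4.
log_4(256) = 4, so n^(log_b(a)) = n^4.
f(n) = Theta(n^4), so Case 2 applies.
T(n) = Theta(n^4 log n).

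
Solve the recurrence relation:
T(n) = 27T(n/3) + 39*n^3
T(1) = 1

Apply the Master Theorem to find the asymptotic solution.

a=27, b=3, f(n)=39*n^3. log_3(27) = 3. Case 2: T(n) = O(n^3 log n).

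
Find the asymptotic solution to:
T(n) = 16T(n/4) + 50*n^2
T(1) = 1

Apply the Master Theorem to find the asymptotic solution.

a=16, b=4, f(n)=50*n^2. log_4(16) = 2. Case 2: T(n) = O(n^2 log n).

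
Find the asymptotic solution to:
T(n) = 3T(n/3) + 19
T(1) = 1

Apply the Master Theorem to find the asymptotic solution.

a=3, b=3, f(n)=19. log_3(3) = 1. Case 1 of Master Theorem: T(n) = O(n^1).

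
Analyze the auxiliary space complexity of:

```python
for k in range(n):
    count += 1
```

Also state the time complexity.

Space complexity: O(1).
Only a constant amount of auxiliary storage is used; nothing grows with n.
Time complexity: O(n).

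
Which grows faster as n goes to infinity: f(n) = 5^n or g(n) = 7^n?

g(n) = 7^n grows faster: (7/5)^n -> infinity since 7/5 > 1.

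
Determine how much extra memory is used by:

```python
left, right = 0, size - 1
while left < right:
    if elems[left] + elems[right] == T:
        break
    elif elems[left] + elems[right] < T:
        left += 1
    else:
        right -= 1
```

Space complexity: O(1).
Only a constant amount of auxiliary storage is used; nothing grows with n.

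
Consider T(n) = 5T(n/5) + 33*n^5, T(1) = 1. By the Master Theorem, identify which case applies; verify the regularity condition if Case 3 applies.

a=5, b=5, f(n)=33*n^5.
log_5(5) = 1 < 5.
f(n) = Omega(n^(1+epsilon)) for some epsilon > 0, so Case 3 is the candidate.
Regularity: a*f(n/b) = 5*33*(n/5)^5 = (5/3125)*33*n^5 <= c*f(n) with c = 5/3125 < 1. Satisfied.
Case 3: T(n) = Theta(n^5).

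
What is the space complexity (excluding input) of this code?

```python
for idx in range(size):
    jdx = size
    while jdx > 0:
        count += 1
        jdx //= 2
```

Space complexity: O(1).
Only a constant amount of auxiliary storage is used; nothing grows with n.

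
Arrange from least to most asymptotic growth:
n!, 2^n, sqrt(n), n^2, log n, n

Ordered by growth rate: log n < sqrt(n) < n < n^2 < 2^n < n!.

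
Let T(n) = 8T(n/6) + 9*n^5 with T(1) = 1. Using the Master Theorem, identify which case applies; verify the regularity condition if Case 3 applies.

a=8, b=6, f(n)=9*n^5.
log_6(8) = 1.161 < 5.
f(n) = Omega(n^(1.161+epsilon)) for some epsilon > 0, so Case 3 is the candidate.
Regularity: a*f(n/b) = 8*9*(n/6)^5 = (8/7776)*9*n^5 <= c*f(n) with c = 8/7776 < 1. Satisfied.
Case 3: T(n) = Theta(n^5).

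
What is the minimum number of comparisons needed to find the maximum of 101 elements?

Finding the maximum requires 100 comparisons. Each comparison eliminates exactly one candidate. With 101 candidates, we need 100 eliminations.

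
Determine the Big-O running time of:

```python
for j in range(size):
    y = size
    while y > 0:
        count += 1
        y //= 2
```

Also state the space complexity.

Time complexity: O(n log n).
Space complexity: O(1).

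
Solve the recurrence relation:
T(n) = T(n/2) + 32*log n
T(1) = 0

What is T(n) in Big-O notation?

Each of the log_2(n) levels adds O(log n). T(n) = O(log^2 n).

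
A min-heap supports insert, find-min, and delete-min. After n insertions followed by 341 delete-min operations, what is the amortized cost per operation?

Insert takes O(log n) worst case. Delete-min takes O(log n). Over a sequence of n inserts and 341 delete-mins, total cost is O((n + 341) log n). Amortized per operation: O(log n).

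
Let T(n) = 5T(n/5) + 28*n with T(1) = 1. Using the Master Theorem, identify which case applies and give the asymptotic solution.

a=5, b=5, f(n)=28*n.
log_5(5) = 1, so n^(log_b(a)) = n.
f(n) = Theta(n), so Case 2 applies.
T(n) = Theta(n log n).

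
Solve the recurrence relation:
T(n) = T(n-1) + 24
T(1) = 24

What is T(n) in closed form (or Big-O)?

Unrolling: T(n) = T(n-1) + 24 = T(n-2) + 2*24 = ... = T(1) + (n-1)*24 = 24 + (n-1)*24 = 24n.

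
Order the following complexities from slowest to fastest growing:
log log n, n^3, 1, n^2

Ordered by growth rate: 1 < log log n < n^2 < n^3.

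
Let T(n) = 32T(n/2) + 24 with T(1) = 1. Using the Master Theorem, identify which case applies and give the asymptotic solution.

a=32, b=2, f(n)=24.
log_2(32) = 5 > 0.
Since f(n) = O(n^0) is polynomially smaller than n^5, Case 1 applies.
T(n) = Theta(n^5).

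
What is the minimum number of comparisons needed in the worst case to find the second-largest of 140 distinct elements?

Lower bound: finding the max needs 140-1 comparisons. By the adversary weight-doubling argument, the max must personally win >= ceil(log_2(140)) = 8 comparisons; the 2nd-largest is among those 8 losers, needing 8-1 more comparisons. Total >= 140-1 + 8-1 = 146. A balanced knockout tournament achieves this.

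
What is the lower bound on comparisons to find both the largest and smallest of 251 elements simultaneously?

Pair elements first (floor(251/2) comparisons), then find max among winners and min among losers. Total: ceil(3*251/2) - 2 = 375 comparisons.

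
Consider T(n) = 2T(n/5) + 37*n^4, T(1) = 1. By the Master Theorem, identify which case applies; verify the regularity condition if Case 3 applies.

a=2, b=5, f(n)=37*n^4.
log_5(2) = 0.4307 < 4.
f(n) = Omega(n^(0.4307+epsilon)) for some epsilon > 0, so Case 3 is the candidate.
Regularity: a*f(n/b) = 2*37*(n/5)^4 = (2/625)*37*n^4 <= c*f(n) with c = 2/625 < 1. Satisfied.
Case 3: T(n) = Theta(n^4).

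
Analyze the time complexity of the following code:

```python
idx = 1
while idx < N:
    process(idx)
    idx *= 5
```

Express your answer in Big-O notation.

Time complexity: O(log n).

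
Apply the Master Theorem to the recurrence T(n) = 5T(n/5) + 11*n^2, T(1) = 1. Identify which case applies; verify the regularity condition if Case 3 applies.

a=5, b=5, f(n)=11*n^2.
log_5(5) = 1 < 2.
f(n) = Omega(n^(1+epsilon)) for some epsilon > 0, so Case 3 is the candidate.
Regularity: a*f(n/b) = 5*11*(n/5)^2 = (5/25)*11*n^2 <= c*f(n) with c = 5/25 < 1. Satisfied.
Case 3: T(n) = Theta(n^2).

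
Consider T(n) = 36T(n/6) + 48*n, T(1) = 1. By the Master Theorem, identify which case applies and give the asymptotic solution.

a=36, b=6, f(n)=48*n.
log_6(36) = 2 > 1.
Since f(n) = O(n^1) is polynomially smaller than n^2, Case 1 applies.
T(n) = Theta(n^2).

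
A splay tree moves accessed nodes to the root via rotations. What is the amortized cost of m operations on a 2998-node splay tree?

Using a potential function Phi = sum of log(size of subtree) for each node, each splay operation has amortized cost O(log n) where n = 2998. Bad individual operations (O(n)) are offset by decreased potential.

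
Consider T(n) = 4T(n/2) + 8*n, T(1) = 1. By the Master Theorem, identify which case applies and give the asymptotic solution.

a=4, b=2, f(n)=8*n.
log_2(4) = 2 > 1.
Since f(n) = O(n^1) is polynomially smaller than n^2, Case 1 applies.
T(n) = Theta(n^2).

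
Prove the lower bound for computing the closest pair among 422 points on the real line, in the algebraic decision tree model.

Reduction from element distinctness: given 422 reals, the closest-pair distance is 0 iff two are equal. Element distinctness has an Omega(n log n) lower bound in the algebraic decision tree model (Ben-Or). Therefore closest pair on a line also requires Omega(n log n). Sorting then a linear scan achieves this.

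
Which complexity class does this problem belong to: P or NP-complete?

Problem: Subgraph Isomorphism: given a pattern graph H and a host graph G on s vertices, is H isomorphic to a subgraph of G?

This problem is NP-complete: generalizes Clique and Hamiltonian Path (pattern size is part of the input).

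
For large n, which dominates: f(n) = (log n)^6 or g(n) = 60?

f(n) = (log n)^6 grows faster: any unbounded function dominates a constant.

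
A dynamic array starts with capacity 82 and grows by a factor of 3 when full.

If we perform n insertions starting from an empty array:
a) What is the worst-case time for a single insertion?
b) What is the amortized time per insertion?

(a) Worst-case single insertion: O(n) -- when the array is full at capacity c, the resize copies all c elements, and c can be Theta(n).
(b) Resizes happen at sizes 82, 246, 738, ... Total copy cost for n insertions: 82 + 246 + ... = O(n) (geometric series with ratio 1/3). Amortized cost per insertion: O(n)/n = O(1).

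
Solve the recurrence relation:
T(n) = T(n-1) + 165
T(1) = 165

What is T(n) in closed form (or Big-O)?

Unrolling: T(n) = T(n-1) + 165 = T(n-2) + 2*165 = ... = T(1) + (n-1)*165 = 165 + (n-1)*165 = 165n.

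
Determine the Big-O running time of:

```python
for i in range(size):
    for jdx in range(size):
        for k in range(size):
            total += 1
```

Time complexity: O(n^3).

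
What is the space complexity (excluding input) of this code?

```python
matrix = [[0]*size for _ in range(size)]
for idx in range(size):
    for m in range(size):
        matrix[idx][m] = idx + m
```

Space complexity: O(n^2).
A 2D structure of size n x n is allocated.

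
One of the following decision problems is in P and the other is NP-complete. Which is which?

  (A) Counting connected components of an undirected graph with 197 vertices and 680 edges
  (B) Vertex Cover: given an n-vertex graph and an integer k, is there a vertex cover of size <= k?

(A) is P: BFS/DFS visits each vertex and edge once: O(V+E).
(B) is NP-complete: one of Karp's 21 NP-complete problems (with k part of the input; for any fixed constant k it is in P).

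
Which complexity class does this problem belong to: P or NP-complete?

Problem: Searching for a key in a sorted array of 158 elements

This problem is in P: binary search runs in O(log n).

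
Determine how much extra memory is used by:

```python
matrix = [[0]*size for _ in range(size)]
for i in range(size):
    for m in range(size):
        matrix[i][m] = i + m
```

Space complexity: O(n^2).
A 2D structure of size n x n is allocated.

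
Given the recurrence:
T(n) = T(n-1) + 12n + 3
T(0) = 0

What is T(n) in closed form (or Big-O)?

Dominant term in sum is 12*sum(i, i=1..n) = 12*n*(n+1)/2 = O(n^2).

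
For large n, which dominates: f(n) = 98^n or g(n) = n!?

g(n) = n! grows faster: n!/98^n -> infinity by Stirling.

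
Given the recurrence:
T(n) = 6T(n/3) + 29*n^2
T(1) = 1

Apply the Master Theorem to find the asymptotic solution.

a=6, b=3, f(n)=29*n^2. log_3(6) = 1.631 < 2. Case 3: T(n) = O(n^2).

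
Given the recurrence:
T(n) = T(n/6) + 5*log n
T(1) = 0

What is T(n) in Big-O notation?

Each of the log_6(n) levels adds O(log n). T(n) = O(log^2 n).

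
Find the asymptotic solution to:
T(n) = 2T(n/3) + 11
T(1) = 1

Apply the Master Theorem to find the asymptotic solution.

a=2, b=3, f(n)=11. log_3(2) = 0.6309. Case 1 of Master Theorem: T(n) = O(n^0.6309).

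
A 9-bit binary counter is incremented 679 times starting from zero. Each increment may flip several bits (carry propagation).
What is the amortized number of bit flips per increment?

Bit i flips on every 2^i-th increment, so over 679 increments bit i flips floor(679/2^i) times. Summing over i: total flips < 2 * 679. Amortized: < 2 = O(1) per increment.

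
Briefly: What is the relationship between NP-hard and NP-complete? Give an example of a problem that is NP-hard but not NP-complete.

NP-hard: at least as hard as any NP problem (but need not be in NP). NP-complete = NP-hard intersection NP. The Halting Problem is NP-hard but undecidable (not in NP). The optimization version of TSP is NP-hard but not a decision problem.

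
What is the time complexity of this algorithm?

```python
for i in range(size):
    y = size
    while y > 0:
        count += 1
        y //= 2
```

Time complexity: O(n log n).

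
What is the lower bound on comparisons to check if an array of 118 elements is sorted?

To verify 118 elements are sorted, we must compare each consecutive pair. Skipping any pair allows an adversary to swap them. Therefore 117 comparisons are necessary and sufficient.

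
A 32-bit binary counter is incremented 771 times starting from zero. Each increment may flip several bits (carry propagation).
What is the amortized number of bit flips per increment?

Bit i flips on every 2^i-th increment, so over 771 increments bit i flips floor(771/2^i) times. Summing over i: total flips < 2 * 771. Amortized: < 2 = O(1) per increment.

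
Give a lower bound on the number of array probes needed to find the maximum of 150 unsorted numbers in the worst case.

Adversary: any unprobed cell could hold a value larger than everything seen so far. If fewer than 150 cells are probed, the adversary places the max in an unprobed cell. So all 150 cells must be examined; together with 150-1 comparisons this is tight.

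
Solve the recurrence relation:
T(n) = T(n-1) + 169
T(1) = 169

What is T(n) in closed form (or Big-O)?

Unrolling: T(n) = T(n-1) + 169 = T(n-2) + 2*169 = ... = T(1) + (n-1)*169 = 169 + (n-1)*169 = 169n.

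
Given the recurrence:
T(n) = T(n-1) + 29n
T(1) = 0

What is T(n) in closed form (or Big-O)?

Unrolling: T(n) = 0 + 29*(2 + 3 + ... + n) = 0 + 29*(n(n+1)/2 - 1) = O(n^2).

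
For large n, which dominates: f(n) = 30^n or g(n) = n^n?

g(n) = n^n grows faster: n^n / 30^n = (n/30)^n -> infinity once n > 30.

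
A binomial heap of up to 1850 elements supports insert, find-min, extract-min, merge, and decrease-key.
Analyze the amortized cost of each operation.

A binomial heap with n <= 1850 elements has at most floor(log_2 1850) + 1 = 11 trees. Using potential Phi = number of trees: Insert adds one tree, but cascading merges reduce count -- amortized O(1). Find-min reads the cached minimum pointer: O(1). Extract-min creates O(log n) new trees: O(log n). Merge combines tree lists: O(log n). Decrease-key sifts the element up its tree of height <= log n: O(log n).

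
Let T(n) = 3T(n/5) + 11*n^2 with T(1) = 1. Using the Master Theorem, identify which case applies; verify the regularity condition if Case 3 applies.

a=3, b=5, f(n)=11*n^2.
log_5(3) = 0.6826 < 2.
f(n) = Omega(n^(0.6826+epsilon)) for some epsilon > 0, so Case 3 is the candidate.
Regularity: a*f(n/b) = 3*11*(n/5)^2 = (3/25)*11*n^2 <= c*f(n) with c = 3/25 < 1. Satisfied.
Case 3: T(n) = Theta(n^2).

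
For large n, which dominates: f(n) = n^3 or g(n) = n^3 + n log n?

f(n) = n^3 and g(n) = n^3 + n log n are Theta of each other: the lower-order n log n term is o(n^3); both are Theta(n^3).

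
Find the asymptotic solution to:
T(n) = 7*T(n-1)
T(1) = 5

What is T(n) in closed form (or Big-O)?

Each step multiplies by 7. T(n) = T(1)*7^(n-1) = 5*7^(n-1).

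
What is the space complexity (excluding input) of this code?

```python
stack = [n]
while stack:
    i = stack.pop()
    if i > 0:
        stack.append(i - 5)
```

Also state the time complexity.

Space complexity: O(1).
Only a constant amount of auxiliary storage is used; nothing grows with n.
Time complexity: O(n).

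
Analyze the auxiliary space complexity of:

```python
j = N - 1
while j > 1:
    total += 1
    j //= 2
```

Space complexity: O(1).
Only a constant amount of auxiliary storage is used; nothing grows with n.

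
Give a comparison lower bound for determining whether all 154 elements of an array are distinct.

In the algebraic decision-tree model, the YES region for element distinctness on 154 elements has 154! connected components (one per ordering). Ben-Or's theorem then gives a lower bound of Omega(log(n!)) = Omega(n log n).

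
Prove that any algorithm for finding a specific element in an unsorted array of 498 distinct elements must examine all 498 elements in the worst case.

Adversary argument: if the algorithm examines fewer than 498 elements, the adversary places the target in an unexamined position. The algorithm cannot distinguish 'not present' from 'in unexamined position'.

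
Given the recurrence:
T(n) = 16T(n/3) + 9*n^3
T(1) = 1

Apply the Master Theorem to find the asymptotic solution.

a=16, b=3, f(n)=9*n^3. log_3(16) = 2.524 < 3. Case 3: T(n) = O(n^3).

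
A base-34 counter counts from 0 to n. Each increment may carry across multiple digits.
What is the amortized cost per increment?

Digit at position i changes every 34^i increments. Total digit changes over n increments: n * 34/(34-1) = O(n). Amortized: O(1).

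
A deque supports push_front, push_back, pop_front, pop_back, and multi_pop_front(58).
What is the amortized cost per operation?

Assign 2 credits to each push operation. A pop uses 1 saved credit. multi_pop_front(58) uses up to 58 saved credits from previous pushes. Credits never go negative. Amortized cost is O(1).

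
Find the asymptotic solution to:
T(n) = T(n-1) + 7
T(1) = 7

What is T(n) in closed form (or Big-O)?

Unrolling: T(n) = T(n-1) + 7 = T(n-2) + 2*7 = ... = T(1) + (n-1)*7 = 7 + (n-1)*7 = 7n.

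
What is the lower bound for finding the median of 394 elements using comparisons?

To find the median of 394 elements, every element must be compared at least once, so the lower bound is Omega(n). The BFPRT algorithm achieves O(n), making this tight.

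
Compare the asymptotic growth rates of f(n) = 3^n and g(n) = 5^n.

g(n) = 5^n grows faster: (5/3)^n -> infinity since 5/3 > 1.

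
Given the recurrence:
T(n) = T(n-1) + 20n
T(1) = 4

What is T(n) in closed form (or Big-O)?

Unrolling: T(n) = 4 + 20*(2 + 3 + ... + n) = 4 + 20*(n(n+1)/2 - 1) = O(n^2).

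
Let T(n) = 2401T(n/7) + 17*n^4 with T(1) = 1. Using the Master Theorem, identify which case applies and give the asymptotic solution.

a=2401, b=7, f(n)=17*n^4.
log_7(2401) = 4, so n^(log_b(a)) = n^4.
f(n) = Theta(n^4), so Case 2 applies.
T(n) = Theta(n^4 log n).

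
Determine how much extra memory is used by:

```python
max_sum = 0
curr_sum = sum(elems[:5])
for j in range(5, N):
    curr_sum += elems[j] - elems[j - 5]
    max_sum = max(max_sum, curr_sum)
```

Space complexity: O(1).
Only a constant amount of auxiliary storage is used; nothing grows with n.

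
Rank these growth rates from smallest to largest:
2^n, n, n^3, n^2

Ordered by growth rate: n < n^2 < n^3 < 2^n.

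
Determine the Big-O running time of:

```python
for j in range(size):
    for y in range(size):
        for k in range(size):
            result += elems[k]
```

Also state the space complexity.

Time complexity: O(n^3).
Space complexity: O(1).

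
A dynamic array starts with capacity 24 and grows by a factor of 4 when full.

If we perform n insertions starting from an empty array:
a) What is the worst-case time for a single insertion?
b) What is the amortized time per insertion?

(a) Worst-case single insertion: O(n) -- when the array is full at capacity c, the resize copies all c elements, and c can be Theta(n).
(b) Resizes happen at sizes 24, 96, 384, ... Total copy cost for n insertions: 24 + 96 + ... = O(n) (geometric series with ratio 1/4). Amortized cost per insertion: O(n)/n = O(1).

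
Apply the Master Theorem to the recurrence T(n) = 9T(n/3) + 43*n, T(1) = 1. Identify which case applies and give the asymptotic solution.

a=9, b=3, f(n)=43*n.
log_3(9) = 2 > 1.
Since f(n) = O(n^1) is polynomially smaller than n^2, Case 1 applies.
T(n) = Theta(n^2).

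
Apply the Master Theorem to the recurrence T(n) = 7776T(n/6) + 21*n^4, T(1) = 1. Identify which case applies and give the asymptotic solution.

a=7776, b=6, f(n)=21*n^4.
log_6(7776) = 5 > 4.
Since f(n) = O(n^4) is polynomially smaller than n^5, Case 1 applies.
T(n) = Theta(n^5).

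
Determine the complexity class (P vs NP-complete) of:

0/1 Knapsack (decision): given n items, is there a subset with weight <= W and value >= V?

This problem is NP-complete: reduces from Subset Sum.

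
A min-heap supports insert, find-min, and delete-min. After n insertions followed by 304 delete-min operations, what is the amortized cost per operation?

Insert takes O(log n) worst case. Delete-min takes O(log n). Over a sequence of n inserts and 304 delete-mins, total cost is O((n + 304) log n). Amortized per operation: O(log n).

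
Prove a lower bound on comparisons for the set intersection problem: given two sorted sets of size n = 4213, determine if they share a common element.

For two sorted arrays of size n = 4213, any correct algorithm must examine Omega(n) elements. If fewer are examined, an adversary places a common element in an unexamined gap. A merge-based scan achieves O(n), so the bound is tight.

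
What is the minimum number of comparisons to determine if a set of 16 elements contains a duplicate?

Determining if 16 elements are all distinct requires Omega(n log n) comparisons in the comparison model. This follows from the element distinctness lower bound.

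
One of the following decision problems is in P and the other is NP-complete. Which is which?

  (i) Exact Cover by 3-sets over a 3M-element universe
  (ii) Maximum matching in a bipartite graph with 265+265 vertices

(i) is NP-complete: one of Karp's 21 NP-complete problems.
(ii) is P: Hopcroft-Karp runs in O(E sqrt(V)).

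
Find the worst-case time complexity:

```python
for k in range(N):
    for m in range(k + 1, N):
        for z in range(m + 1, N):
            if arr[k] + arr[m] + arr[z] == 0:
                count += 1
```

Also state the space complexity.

Time complexity: O(n^3).
Space complexity: O(1).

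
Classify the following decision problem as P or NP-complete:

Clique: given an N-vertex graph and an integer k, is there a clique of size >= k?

This problem is NP-complete: complement of Independent Set / Vertex Cover (with k part of the input).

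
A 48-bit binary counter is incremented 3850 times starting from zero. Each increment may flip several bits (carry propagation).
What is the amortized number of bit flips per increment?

Bit i flips on every 2^i-th increment, so over 3850 increments bit i flips floor(3850/2^i) times. Summing over i: total flips < 2 * 3850. Amortized: < 2 = O(1) per increment.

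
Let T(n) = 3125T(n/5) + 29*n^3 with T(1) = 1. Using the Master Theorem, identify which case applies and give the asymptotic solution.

a=3125, b=5, f(n)=29*n^3.
log_5(3125) = 5 > 3.
Since f(n) = O(n^3) is polynomially smaller than n^5, Case 1 applies.
T(n) = Theta(n^5).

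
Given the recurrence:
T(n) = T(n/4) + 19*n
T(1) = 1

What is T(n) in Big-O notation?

Geometric series: 19*n*(1 + 1/4 + 1/4^2 + ...) = O(n). T(n) = O(n).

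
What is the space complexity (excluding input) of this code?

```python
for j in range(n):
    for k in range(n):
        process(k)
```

Space complexity: O(1).
Only a constant amount of auxiliary storage is used; nothing grows with n.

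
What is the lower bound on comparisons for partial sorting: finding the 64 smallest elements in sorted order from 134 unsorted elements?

Finding 64 smallest of 134 in sorted order: Omega(134) to identify the 64 smallest, plus Omega(64 log 64) to sort them. Total: Omega(n + k log k).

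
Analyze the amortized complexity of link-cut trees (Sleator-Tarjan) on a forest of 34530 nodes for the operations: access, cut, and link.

Link-cut trees represent the forest using splay trees over preferred paths. With potential Phi = sum over nodes of log(size of virtual subtree), each access on 34530 nodes is O(log 34530) = O(log n) amortized by the splay-tree access lemma. Cut and link are O(1) plus one access.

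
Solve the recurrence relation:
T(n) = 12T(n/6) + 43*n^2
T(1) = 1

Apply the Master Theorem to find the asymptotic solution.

a=12, b=6, f(n)=43*n^2. log_6(12) = 1.387 < 2. Case 3: T(n) = O(n^2).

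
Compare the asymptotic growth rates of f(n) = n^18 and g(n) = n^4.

f(n) = n^18 grows faster: n^18/n^4 = n^14 -> infinity.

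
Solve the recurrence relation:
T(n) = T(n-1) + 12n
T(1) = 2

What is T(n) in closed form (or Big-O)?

Unrolling: T(n) = 2 + 12*(2 + 3 + ... + n) = 2 + 12*(n(n+1)/2 - 1) = O(n^2).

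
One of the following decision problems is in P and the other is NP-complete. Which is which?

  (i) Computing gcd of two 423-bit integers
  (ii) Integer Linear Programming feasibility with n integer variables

(i) is P: the Euclidean algorithm runs in polynomial time in the bit-length.
(ii) is NP-complete: ILP feasibility is NP-complete (LP relaxation is in P).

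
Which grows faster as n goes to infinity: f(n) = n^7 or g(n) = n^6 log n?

f(n) = n^7 grows faster: n^7 / (n^6 log n) = n/log n -> infinity.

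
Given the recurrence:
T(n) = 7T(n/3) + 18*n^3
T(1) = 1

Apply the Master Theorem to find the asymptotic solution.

a=7, b=3, f(n)=18*n^3. log_3(7) = 1.771 < 3. Case 3: T(n) = O(n^3).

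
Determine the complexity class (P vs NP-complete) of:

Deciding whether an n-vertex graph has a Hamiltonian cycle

This problem is NP-complete: one of Karp's 21 NP-complete problems.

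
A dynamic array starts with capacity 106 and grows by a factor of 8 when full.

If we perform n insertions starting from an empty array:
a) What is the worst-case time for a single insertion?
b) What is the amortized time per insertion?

(a) Worst-case single insertion: O(n) -- when the array is full at capacity c, the resize copies all c elements, and c can be Theta(n).
(b) Resizes happen at sizes 106, 848, 6784, ... Total copy cost for n insertions: 106 + 848 + ... = O(n) (geometric series with ratio 1/8). Amortized cost per insertion: O(n)/n = O(1).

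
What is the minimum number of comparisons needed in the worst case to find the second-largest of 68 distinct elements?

Lower bound: finding the max needs 68-1 comparisons. By the adversary weight-doubling argument, the max must personally win >= ceil(log_2(68)) = 7 comparisons; the 2nd-largest is among those 7 losers, needing 7-1 more comparisons. Total >= 68-1 + 7-1 = 73. A balanced knockout tournament achieves this.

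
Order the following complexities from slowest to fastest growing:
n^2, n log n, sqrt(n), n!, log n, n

Ordered by growth rate: log n < sqrt(n) < n < n log n < n^2 < n!.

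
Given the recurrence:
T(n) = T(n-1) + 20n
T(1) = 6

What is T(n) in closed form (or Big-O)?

Unrolling: T(n) = 6 + 20*(2 + 3 + ... + n) = 6 + 20*(n(n+1)/2 - 1) = O(n^2).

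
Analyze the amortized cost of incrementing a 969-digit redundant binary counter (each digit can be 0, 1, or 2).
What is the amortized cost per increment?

A redundant counter on 969 digits allows digit values 0, 1, 2. Increment adds 1 to the least significant digit and carries any 2 to a 0 plus +1 on the next digit. With potential Phi = (number of 2-digits), each increment does O(1) actual work plus a chain of carries, each of which decreases Phi by 1. Amortized O(1).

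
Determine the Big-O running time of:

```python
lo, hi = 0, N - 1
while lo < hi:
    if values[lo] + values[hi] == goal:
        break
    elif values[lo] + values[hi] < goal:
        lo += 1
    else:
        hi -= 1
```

Time complexity: O(n).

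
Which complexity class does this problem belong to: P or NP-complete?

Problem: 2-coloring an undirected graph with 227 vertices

This problem is in P: 2-coloring is bipartiteness testing via BFS, O(V+E).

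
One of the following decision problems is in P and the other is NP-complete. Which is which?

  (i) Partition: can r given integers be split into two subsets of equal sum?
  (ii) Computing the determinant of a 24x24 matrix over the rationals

(i) is NP-complete: Subset Sum reduces to it (one of Karp's 21 NP-complete problems).
(ii) is P: Gaussian elimination runs in O(n^3).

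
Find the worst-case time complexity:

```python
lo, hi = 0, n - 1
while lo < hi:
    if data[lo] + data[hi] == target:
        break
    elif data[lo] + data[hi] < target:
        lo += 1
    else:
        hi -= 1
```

Time complexity: O(n).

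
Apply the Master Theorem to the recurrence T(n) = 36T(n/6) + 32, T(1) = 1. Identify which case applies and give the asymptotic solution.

a=36, b=6, f(n)=32.
log_6(36) = 2 > 0.
Since f(n) = O(n^0) is polynomially smaller than n^2, Case 1 applies.
T(n) = Theta(n^2).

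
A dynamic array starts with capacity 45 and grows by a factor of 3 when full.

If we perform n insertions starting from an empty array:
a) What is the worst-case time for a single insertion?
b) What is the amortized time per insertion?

(a) Worst-case single insertion: O(n) -- when the array is full at capacity c, the resize copies all c elements, and c can be Theta(n).
(b) Resizes happen at sizes 45, 135, 405, ... Total copy cost for n insertions: 45 + 135 + ... = O(n) (geometric series with ratio 1/3). Amortized cost per insertion: O(n)/n = O(1).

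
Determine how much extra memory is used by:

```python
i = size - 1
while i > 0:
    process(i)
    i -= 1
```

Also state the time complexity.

Space complexity: O(1).
Only a constant amount of auxiliary storage is used; nothing grows with n.
Time complexity: O(n).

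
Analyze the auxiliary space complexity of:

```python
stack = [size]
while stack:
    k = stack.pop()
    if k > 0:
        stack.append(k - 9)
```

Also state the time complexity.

Space complexity: O(1).
Only a constant amount of auxiliary storage is used; nothing grows with n.
Time complexity: O(n).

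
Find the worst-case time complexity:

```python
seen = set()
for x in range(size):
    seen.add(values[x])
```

Time complexity: O(n).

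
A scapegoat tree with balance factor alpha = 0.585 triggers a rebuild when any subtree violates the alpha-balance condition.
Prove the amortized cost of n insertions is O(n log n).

Define potential Phi = c * sum of |size(left(v)) - size(right(v))| over all nodes. An insertion at depth d costs O(d) = O(log n) and increases Phi by O(log n). When a rebuild of subtree of size s occurs, it costs O(s) but reduces Phi by Omega(s). With alpha = 0.585, between rebuilds Omega(s) insertions must occur. Amortized cost per insertion: O(log n).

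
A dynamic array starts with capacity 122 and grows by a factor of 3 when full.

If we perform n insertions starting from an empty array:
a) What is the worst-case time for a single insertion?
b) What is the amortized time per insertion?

(a) Worst-case single insertion: O(n) -- when the array is full at capacity c, the resize copies all c elements, and c can be Theta(n).
(b) Resizes happen at sizes 122, 366, 1098, ... Total copy cost for n insertions: 122 + 366 + ... = O(n) (geometric series with ratio 1/3). Amortized cost per insertion: O(n)/n = O(1).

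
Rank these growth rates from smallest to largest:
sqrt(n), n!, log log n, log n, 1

Ordered by growth rate: 1 < log log n < log n < sqrt(n) < n!.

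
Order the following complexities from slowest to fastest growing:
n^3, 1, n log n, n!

Ordered by growth rate: 1 < n log n < n^3 < n!.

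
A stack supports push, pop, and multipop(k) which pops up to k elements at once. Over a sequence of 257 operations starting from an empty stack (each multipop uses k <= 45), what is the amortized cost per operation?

Each element is pushed exactly once and popped at most once (whether by pop or as part of a multipop). So the total number of individual pops over the whole sequence is at most the number of pushes, which is at most 257. Total work <= 2 * 257, hence O(1) amortized per operation.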